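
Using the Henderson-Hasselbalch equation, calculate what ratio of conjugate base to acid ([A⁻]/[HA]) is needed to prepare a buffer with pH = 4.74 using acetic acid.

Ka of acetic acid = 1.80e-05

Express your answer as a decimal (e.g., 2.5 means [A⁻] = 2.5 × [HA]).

pKa = -log(1.80e-05) = 4.7447. pH = pKa + log([A⁻]/[HA]), so log([A⁻]/[HA]) = pH − pKa = 4.74 − 4.7447 = -0.0047. [A⁻]/[HA] = 10^(-0.0047) = 0.989

[A⁻]/[HA] = 0.989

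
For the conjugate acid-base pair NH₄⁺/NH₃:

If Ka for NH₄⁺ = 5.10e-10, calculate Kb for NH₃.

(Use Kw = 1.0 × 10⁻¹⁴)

For a conjugate pair Ka × Kb = Kw, so Kb = Kw/Ka = 1.0 × 10⁻¹⁴ / 5.10e-10 = 1.96e-05.

K_b = 1.96e-05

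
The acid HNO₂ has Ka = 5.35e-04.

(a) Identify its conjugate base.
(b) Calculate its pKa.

(a) The conjugate base is formed by removing one H⁺ from HNO₂, giving NO₂⁻. (b) pKa = -log(Ka) = -log(5.35e-04) = 3.27.

Conjugate base: NO₂⁻; pK_a = 3.27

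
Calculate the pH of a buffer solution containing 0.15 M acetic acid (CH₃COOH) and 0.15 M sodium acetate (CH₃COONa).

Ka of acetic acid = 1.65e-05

pKa = -log(1.65e-05) = 4.78. pH = pKa + log([A⁻]/[HA]) = 4.78 + log(0.15/0.15)

pH = 4.78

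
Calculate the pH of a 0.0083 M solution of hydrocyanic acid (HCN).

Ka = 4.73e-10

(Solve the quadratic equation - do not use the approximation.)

x² + Ka×x - Ka×C = 0. Using quadratic formula: [H⁺] = 1.9812e-06

pH = 5.70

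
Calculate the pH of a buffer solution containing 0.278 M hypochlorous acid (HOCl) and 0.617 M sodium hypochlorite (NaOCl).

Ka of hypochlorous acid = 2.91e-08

pKa = -log(2.91e-08) = 7.54. pH = pKa + log([A⁻]/[HA]) = 7.54 + log(0.617/0.278)

pH = 7.88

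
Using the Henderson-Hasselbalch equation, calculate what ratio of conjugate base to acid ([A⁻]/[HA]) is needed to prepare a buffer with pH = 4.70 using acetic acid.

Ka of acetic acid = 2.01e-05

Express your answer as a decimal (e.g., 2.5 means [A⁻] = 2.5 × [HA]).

pKa = -log(2.01e-05) = 4.6968. pH = pKa + log([A⁻]/[HA]), so log([A⁻]/[HA]) = pH − pKa = 4.70 − 4.6968 = 0.0032. [A⁻]/[HA] = 10^(0.0032) = 1.01

[A⁻]/[HA] = 1.01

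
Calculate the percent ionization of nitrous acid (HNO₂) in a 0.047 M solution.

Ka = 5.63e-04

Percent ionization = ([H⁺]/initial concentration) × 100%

Using Ka equilibrium: x² + Ka×x - Ka×C = 0. Solving: [H⁺] = 4.8702e-03. Percent = (4.8702e-03/0.047) × 100

Percent ionization = 10.4%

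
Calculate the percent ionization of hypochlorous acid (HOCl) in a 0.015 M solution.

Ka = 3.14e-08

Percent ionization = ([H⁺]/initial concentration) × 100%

Using Ka equilibrium: x² + Ka×x - Ka×C = 0. Solving: [H⁺] = 2.1687e-05. Percent = (2.1687e-05/0.015) × 100

Percent ionization = 0.145%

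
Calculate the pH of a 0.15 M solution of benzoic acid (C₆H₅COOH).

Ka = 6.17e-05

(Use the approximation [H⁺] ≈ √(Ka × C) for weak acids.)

[H⁺] = √(Ka × C) = √(6.17e-05 × 0.15) = 3.0422e-03. pH = -log(3.0422e-03)

pH = 2.52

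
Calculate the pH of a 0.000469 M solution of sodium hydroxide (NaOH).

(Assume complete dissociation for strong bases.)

[OH⁻] = 0.000469 M for strong base. pOH = -log[OH⁻] = 3.33, pH = 14 - pOH

pH = 10.67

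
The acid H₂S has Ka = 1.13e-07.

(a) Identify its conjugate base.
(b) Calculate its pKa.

(a) The conjugate base is formed by removing one H⁺ from H₂S, giving HS⁻. (b) pKa = -log(Ka) = -log(1.13e-07) = 6.95.

Conjugate base: HS⁻; pK_a = 6.95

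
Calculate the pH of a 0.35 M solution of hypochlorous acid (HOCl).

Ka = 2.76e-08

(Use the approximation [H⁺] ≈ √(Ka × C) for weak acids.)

[H⁺] = √(Ka × C) = √(2.76e-08 × 0.35) = 9.8285e-05. pH = -log(9.8285e-05)

pH = 4.01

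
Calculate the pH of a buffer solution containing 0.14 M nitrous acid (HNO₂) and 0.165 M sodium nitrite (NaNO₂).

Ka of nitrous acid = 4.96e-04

pKa = -log(4.96e-04) = 3.30. pH = pKa + log([A⁻]/[HA]) = 3.30 + log(0.165/0.14)

pH = 3.38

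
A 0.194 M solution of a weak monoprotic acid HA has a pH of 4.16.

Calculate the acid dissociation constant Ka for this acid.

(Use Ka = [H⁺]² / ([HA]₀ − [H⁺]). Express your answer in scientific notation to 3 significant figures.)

[H⁺] = 10^(−pH) = 10^(−4.16) = 6.918e-05 M. For HA ⇌ H⁺ + A⁻, Ka = [H⁺][A⁻]/[HA] = [H⁺]² / ([HA]₀ − [H⁺]) = (6.918e-05)² / (0.194 − 6.918e-05) = 2.47e-08.

K_a = 2.47e-08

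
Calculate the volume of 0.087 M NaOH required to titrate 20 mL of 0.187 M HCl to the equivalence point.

At equivalence: moles acid = moles base. moles HCl = 0.187 × 20/1000 = 0.00374 mol. V_base = moles / 0.087 × 1000 = 43.0 mL.

V_{base} = 43.0 mL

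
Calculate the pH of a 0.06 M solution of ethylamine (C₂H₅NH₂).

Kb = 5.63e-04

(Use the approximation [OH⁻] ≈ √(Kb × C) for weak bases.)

[OH⁻] = √(Kb × C) = √(5.63e-04 × 0.06) = 5.8121e-03. pOH = 2.24, pH = 14 - pOH

pH = 11.76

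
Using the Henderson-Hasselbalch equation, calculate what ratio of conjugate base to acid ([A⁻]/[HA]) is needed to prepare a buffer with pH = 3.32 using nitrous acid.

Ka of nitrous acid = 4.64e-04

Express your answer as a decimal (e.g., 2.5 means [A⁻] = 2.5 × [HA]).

pKa = -log(4.64e-04) = 3.3335. pH = pKa + log([A⁻]/[HA]), so log([A⁻]/[HA]) = pH − pKa = 3.32 − 3.3335 = -0.0135. [A⁻]/[HA] = 10^(-0.0135) = 0.969

[A⁻]/[HA] = 0.969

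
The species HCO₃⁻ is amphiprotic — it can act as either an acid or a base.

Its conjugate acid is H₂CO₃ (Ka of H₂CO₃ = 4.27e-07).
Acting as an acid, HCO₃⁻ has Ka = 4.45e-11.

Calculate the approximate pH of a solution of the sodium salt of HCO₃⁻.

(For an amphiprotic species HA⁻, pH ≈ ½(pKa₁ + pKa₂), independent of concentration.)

pKa₁ = -log(4.27e-07) = 6.37; pKa₂ = -log(4.45e-11) = 10.35. For an amphiprotic species, pH ≈ ½(pKa₁ + pKa₂) = ½(6.37 + 10.35) = 8.36.

pH = 8.36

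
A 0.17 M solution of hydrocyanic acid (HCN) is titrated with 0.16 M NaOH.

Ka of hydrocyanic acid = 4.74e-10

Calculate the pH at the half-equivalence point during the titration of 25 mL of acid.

At half-equivalence [HA] = [A⁻], so Henderson-Hasselbalch gives pH = pKa = -log(4.74e-10) = 9.32.

pH = pKa = 9.32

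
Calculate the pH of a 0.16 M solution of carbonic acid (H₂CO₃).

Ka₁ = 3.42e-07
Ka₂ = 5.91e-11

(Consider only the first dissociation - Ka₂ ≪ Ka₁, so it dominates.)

First dissociation dominates. From Ka₁ = [H⁺][HA⁻]/[H₂A], x² + Ka₁·x − Ka₁·C = 0 with C = 0.16 M and Ka₁ = 3.42e-07. Solving: [H⁺] = (−Ka₁ + √(Ka₁² + 4·Ka₁·C)) / 2 = 2.3375e-04 M. pH = -log(2.3375e-04) = 3.63.

pH = 3.63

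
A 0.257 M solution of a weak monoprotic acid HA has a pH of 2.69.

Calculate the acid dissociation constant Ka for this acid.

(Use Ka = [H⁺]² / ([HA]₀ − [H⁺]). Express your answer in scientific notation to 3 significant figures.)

[H⁺] = 10^(−pH) = 10^(−2.69) = 2.042e-03 M. For HA ⇌ H⁺ + A⁻, Ka = [H⁺][A⁻]/[HA] = [H⁺]² / ([HA]₀ − [H⁺]) = (2.042e-03)² / (0.257 − 2.042e-03) = 1.64e-05.

K_a = 1.64e-05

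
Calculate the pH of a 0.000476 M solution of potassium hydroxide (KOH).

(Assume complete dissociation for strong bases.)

[OH⁻] = 0.000476 M for strong base. pOH = -log[OH⁻] = 3.32, pH = 14 - pOH

pH = 10.68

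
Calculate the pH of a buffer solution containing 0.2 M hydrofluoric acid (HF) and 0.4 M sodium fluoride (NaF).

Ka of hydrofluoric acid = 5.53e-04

pKa = -log(5.53e-04) = 3.26. pH = pKa + log([A⁻]/[HA]) = 3.26 + log(0.4/0.2)

pH = 3.56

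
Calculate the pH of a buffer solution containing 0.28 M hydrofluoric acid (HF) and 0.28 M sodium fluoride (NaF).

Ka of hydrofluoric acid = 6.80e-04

pKa = -log(6.80e-04) = 3.17. pH = pKa + log([A⁻]/[HA]) = 3.17 + log(0.28/0.28)

pH = 3.17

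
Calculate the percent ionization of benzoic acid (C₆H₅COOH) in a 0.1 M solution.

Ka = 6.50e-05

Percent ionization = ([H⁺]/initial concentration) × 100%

Using Ka equilibrium: x² + Ka×x - Ka×C = 0. Solving: [H⁺] = 2.5172e-03. Percent = (2.5172e-03/0.1) × 100

Percent ionization = 2.52%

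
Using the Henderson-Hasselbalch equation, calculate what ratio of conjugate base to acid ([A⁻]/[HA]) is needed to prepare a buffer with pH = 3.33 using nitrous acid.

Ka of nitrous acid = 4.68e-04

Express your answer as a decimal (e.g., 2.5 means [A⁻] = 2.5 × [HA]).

pKa = -log(4.68e-04) = 3.3298. pH = pKa + log([A⁻]/[HA]), so log([A⁻]/[HA]) = pH − pKa = 3.33 − 3.3298 = 0.0002. [A⁻]/[HA] = 10^(0.0002) = 1.00

[A⁻]/[HA] = 1.00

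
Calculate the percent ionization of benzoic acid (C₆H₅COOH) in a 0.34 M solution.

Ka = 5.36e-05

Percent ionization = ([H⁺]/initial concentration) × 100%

Using Ka equilibrium: x² + Ka×x - Ka×C = 0. Solving: [H⁺] = 4.2422e-03. Percent = (4.2422e-03/0.34) × 100

Percent ionization = 1.25%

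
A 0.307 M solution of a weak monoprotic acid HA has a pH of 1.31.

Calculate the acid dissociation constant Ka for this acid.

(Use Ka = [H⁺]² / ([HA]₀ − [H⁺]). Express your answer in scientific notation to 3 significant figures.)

[H⁺] = 10^(−pH) = 10^(−1.31) = 4.898e-02 M. For HA ⇌ H⁺ + A⁻, Ka = [H⁺][A⁻]/[HA] = [H⁺]² / ([HA]₀ − [H⁺]) = (4.898e-02)² / (0.307 − 4.898e-02) = 9.30e-03.

K_a = 9.30e-03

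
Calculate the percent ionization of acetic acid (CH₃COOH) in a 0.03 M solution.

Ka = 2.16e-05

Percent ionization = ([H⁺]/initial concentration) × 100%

Using Ka equilibrium: x² + Ka×x - Ka×C = 0. Solving: [H⁺] = 7.9426e-04. Percent = (7.9426e-04/0.03) × 100

Percent ionization = 2.65%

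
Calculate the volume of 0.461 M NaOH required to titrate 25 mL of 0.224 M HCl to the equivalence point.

At equivalence: moles acid = moles base. moles HCl = 0.224 × 25/1000 = 0.0056 mol. V_base = moles / 0.461 × 1000 = 12.1 mL.

V_{base} = 12.1 mL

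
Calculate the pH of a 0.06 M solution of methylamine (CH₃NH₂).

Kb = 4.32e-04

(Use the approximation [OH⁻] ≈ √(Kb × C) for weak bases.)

[OH⁻] = √(Kb × C) = √(4.32e-04 × 0.06) = 5.0912e-03. pOH = 2.29, pH = 14 - pOH

pH = 11.71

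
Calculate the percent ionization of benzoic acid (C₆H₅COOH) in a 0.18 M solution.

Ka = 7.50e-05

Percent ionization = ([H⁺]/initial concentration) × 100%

Using Ka equilibrium: x² + Ka×x - Ka×C = 0. Solving: [H⁺] = 3.6369e-03. Percent = (3.6369e-03/0.18) × 100

Percent ionization = 2.02%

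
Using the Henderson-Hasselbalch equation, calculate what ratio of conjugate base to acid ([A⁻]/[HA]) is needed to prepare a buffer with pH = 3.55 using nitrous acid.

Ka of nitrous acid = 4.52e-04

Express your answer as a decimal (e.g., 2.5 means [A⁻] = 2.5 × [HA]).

pKa = -log(4.52e-04) = 3.3449. pH = pKa + log([A⁻]/[HA]), so log([A⁻]/[HA]) = pH − pKa = 3.55 − 3.3449 = 0.2051. [A⁻]/[HA] = 10^(0.2051) = 1.60

[A⁻]/[HA] = 1.60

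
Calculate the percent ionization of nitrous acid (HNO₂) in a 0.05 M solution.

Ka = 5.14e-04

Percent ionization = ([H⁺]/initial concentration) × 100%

Using Ka equilibrium: x² + Ka×x - Ka×C = 0. Solving: [H⁺] = 4.8190e-03. Percent = (4.8190e-03/0.05) × 100

Percent ionization = 9.64%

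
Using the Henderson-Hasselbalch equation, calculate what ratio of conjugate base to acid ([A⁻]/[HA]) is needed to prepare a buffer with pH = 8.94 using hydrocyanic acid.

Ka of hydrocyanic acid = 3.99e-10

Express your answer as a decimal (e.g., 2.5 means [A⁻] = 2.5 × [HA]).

pKa = -log(3.99e-10) = 9.3990. pH = pKa + log([A⁻]/[HA]), so log([A⁻]/[HA]) = pH − pKa = 8.94 − 9.3990 = -0.4590. [A⁻]/[HA] = 10^(-0.4590) = 0.348

[A⁻]/[HA] = 0.348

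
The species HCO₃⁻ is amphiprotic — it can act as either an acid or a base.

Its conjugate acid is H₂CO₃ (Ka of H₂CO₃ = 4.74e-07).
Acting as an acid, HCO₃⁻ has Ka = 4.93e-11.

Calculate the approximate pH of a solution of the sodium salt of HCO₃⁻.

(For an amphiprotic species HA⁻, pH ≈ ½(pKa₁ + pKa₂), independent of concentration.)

pKa₁ = -log(4.74e-07) = 6.32; pKa₂ = -log(4.93e-11) = 10.31. For an amphiprotic species, pH ≈ ½(pKa₁ + pKa₂) = ½(6.32 + 10.31) = 8.32.

pH = 8.32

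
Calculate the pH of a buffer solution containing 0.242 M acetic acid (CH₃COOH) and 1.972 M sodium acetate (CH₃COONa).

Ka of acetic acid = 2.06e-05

pKa = -log(2.06e-05) = 4.69. pH = pKa + log([A⁻]/[HA]) = 4.69 + log(1.972/0.242)

pH = 5.60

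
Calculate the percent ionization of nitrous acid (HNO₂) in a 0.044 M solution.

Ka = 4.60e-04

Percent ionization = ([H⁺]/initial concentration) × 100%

Using Ka equilibrium: x² + Ka×x - Ka×C = 0. Solving: [H⁺] = 4.2748e-03. Percent = (4.2748e-03/0.044) × 100

Percent ionization = 9.72%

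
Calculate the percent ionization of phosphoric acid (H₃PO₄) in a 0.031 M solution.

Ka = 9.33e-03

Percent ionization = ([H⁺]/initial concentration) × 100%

Using Ka equilibrium: x² + Ka×x - Ka×C = 0. Solving: [H⁺] = 1.2970e-02. Percent = (1.2970e-02/0.031) × 100

Percent ionization = 41.8%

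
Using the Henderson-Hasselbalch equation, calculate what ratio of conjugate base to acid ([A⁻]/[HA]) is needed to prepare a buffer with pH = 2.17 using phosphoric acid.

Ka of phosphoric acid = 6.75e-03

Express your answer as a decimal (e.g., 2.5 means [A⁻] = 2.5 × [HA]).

pKa = -log(6.75e-03) = 2.1707. pH = pKa + log([A⁻]/[HA]), so log([A⁻]/[HA]) = pH − pKa = 2.17 − 2.1707 = -0.0007. [A⁻]/[HA] = 10^(-0.0007) = 0.998

[A⁻]/[HA] = 0.998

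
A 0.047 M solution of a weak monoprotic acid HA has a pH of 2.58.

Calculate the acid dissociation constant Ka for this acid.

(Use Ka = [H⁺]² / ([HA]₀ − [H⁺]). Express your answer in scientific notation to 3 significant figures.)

[H⁺] = 10^(−pH) = 10^(−2.58) = 2.630e-03 M. For HA ⇌ H⁺ + A⁻, Ka = [H⁺][A⁻]/[HA] = [H⁺]² / ([HA]₀ − [H⁺]) = (2.630e-03)² / (0.047 − 2.630e-03) = 1.56e-04.

K_a = 1.56e-04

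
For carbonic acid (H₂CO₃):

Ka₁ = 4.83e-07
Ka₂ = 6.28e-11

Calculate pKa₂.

pKa₂ = -log(Ka₂) = -log(6.28e-11) = 10.20.

pK_{a2} = 10.20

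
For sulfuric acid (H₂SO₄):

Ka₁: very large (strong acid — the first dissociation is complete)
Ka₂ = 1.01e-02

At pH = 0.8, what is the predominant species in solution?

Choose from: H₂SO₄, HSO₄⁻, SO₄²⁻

The first dissociation is complete, so H₂SO₄ itself is never the predominant species in water; pKa₂ = -log(1.01e-02) = 2.00. For a polyprotic acid the predominant species crosses at each pKa: below pKa_n the protonated form dominates, above it the deprotonated form does. At pH = 0.8, the predominant species is HSO₄⁻.

HSO₄⁻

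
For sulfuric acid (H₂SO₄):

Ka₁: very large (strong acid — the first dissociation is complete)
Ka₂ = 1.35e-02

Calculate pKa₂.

pKa₂ = -log(Ka₂) = -log(1.35e-02) = 1.87.

pK_{a2} = 1.87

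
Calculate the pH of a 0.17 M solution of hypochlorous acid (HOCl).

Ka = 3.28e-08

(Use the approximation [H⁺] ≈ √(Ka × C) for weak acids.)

[H⁺] = √(Ka × C) = √(3.28e-08 × 0.17) = 7.4673e-05. pH = -log(7.4673e-05)

pH = 4.13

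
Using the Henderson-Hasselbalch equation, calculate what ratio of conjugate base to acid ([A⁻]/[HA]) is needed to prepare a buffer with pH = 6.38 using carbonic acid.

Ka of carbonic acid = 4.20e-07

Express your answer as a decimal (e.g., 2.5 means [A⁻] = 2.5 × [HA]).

pKa = -log(4.20e-07) = 6.3768. pH = pKa + log([A⁻]/[HA]), so log([A⁻]/[HA]) = pH − pKa = 6.38 − 6.3768 = 0.0032. [A⁻]/[HA] = 10^(0.0032) = 1.01

[A⁻]/[HA] = 1.01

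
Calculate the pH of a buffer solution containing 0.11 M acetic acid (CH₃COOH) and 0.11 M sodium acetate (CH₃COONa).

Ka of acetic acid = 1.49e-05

pKa = -log(1.49e-05) = 4.83. pH = pKa + log([A⁻]/[HA]) = 4.83 + log(0.11/0.11)

pH = 4.83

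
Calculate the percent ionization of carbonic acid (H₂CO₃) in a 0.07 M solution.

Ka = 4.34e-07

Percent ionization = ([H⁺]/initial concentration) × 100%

Using Ka equilibrium: x² + Ka×x - Ka×C = 0. Solving: [H⁺] = 1.7408e-04. Percent = (1.7408e-04/0.07) × 100

Percent ionization = 0.249%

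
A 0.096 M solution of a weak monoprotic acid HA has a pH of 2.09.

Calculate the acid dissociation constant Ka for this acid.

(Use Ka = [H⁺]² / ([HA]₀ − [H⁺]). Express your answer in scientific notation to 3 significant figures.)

[H⁺] = 10^(−pH) = 10^(−2.09) = 8.128e-03 M. For HA ⇌ H⁺ + A⁻, Ka = [H⁺][A⁻]/[HA] = [H⁺]² / ([HA]₀ − [H⁺]) = (8.128e-03)² / (0.096 − 8.128e-03) = 7.52e-04.

K_a = 7.52e-04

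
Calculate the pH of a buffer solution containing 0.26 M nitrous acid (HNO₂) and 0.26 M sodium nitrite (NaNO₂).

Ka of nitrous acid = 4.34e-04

pKa = -log(4.34e-04) = 3.36. pH = pKa + log([A⁻]/[HA]) = 3.36 + log(0.26/0.26)

pH = 3.36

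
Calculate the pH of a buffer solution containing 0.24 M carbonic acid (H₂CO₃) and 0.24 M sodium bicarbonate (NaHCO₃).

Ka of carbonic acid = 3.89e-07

pKa = -log(3.89e-07) = 6.41. pH = pKa + log([A⁻]/[HA]) = 6.41 + log(0.24/0.24)

pH = 6.41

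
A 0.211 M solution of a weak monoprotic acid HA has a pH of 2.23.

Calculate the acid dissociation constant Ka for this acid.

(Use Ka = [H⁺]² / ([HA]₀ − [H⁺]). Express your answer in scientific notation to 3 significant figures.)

[H⁺] = 10^(−pH) = 10^(−2.23) = 5.888e-03 M. For HA ⇌ H⁺ + A⁻, Ka = [H⁺][A⁻]/[HA] = [H⁺]² / ([HA]₀ − [H⁺]) = (5.888e-03)² / (0.211 − 5.888e-03) = 1.69e-04.

K_a = 1.69e-04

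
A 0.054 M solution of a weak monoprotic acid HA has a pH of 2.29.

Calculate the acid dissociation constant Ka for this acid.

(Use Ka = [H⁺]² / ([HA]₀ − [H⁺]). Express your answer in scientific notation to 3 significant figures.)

[H⁺] = 10^(−pH) = 10^(−2.29) = 5.129e-03 M. For HA ⇌ H⁺ + A⁻, Ka = [H⁺][A⁻]/[HA] = [H⁺]² / ([HA]₀ − [H⁺]) = (5.129e-03)² / (0.054 − 5.129e-03) = 5.38e-04.

K_a = 5.38e-04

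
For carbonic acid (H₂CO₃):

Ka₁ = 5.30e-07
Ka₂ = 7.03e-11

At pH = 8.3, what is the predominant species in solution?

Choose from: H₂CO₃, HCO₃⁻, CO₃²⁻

pKa₁ = 6.28, pKa₂ = 10.15. For a polyprotic acid the predominant species crosses at each pKa: below pKa_n the protonated form dominates, above it the deprotonated form does. At pH = 8.3, the predominant species is HCO₃⁻.

HCO₃⁻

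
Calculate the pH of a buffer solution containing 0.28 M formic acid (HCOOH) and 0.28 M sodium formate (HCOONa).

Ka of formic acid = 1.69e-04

pKa = -log(1.69e-04) = 3.77. pH = pKa + log([A⁻]/[HA]) = 3.77 + log(0.28/0.28)

pH = 3.77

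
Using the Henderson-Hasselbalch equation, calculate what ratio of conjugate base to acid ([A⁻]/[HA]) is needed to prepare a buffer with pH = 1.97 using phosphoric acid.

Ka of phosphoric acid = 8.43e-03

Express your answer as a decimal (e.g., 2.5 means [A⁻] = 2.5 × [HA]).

pKa = -log(8.43e-03) = 2.0742. pH = pKa + log([A⁻]/[HA]), so log([A⁻]/[HA]) = pH − pKa = 1.97 − 2.0742 = -0.1042. [A⁻]/[HA] = 10^(-0.1042) = 0.787

[A⁻]/[HA] = 0.787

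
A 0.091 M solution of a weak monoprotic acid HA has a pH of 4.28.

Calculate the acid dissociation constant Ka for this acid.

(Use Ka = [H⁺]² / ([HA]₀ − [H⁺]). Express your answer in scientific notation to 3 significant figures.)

[H⁺] = 10^(−pH) = 10^(−4.28) = 5.248e-05 M. For HA ⇌ H⁺ + A⁻, Ka = [H⁺][A⁻]/[HA] = [H⁺]² / ([HA]₀ − [H⁺]) = (5.248e-05)² / (0.091 − 5.248e-05) = 3.03e-08.

K_a = 3.03e-08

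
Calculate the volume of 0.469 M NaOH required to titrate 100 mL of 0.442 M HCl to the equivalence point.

At equivalence: moles acid = moles base. moles HCl = 0.442 × 100/1000 = 0.0442 mol. V_base = moles / 0.469 × 1000 = 94.2 mL.

V_{base} = 94.2 mL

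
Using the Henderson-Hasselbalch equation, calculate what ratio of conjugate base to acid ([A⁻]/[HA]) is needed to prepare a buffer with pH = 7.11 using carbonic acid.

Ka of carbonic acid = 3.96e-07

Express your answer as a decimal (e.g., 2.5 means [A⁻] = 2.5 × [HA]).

pKa = -log(3.96e-07) = 6.4023. pH = pKa + log([A⁻]/[HA]), so log([A⁻]/[HA]) = pH − pKa = 7.11 − 6.4023 = 0.7077. [A⁻]/[HA] = 10^(0.7077) = 5.10

[A⁻]/[HA] = 5.10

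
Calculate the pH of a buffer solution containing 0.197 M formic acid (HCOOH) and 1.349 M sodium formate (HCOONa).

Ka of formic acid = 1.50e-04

pKa = -log(1.50e-04) = 3.82. pH = pKa + log([A⁻]/[HA]) = 3.82 + log(1.349/0.197)

pH = 4.66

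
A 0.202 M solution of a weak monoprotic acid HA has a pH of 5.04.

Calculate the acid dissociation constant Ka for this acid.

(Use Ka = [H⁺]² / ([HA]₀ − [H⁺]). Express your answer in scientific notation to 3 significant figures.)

[H⁺] = 10^(−pH) = 10^(−5.04) = 9.120e-06 M. For HA ⇌ H⁺ + A⁻, Ka = [H⁺][A⁻]/[HA] = [H⁺]² / ([HA]₀ − [H⁺]) = (9.120e-06)² / (0.202 − 9.120e-06) = 4.12e-10.

K_a = 4.12e-10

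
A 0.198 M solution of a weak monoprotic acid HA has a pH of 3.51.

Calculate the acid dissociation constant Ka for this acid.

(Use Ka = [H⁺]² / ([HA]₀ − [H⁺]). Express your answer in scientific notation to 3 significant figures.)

[H⁺] = 10^(−pH) = 10^(−3.51) = 3.090e-04 M. For HA ⇌ H⁺ + A⁻, Ka = [H⁺][A⁻]/[HA] = [H⁺]² / ([HA]₀ − [H⁺]) = (3.090e-04)² / (0.198 − 3.090e-04) = 4.83e-07.

K_a = 4.83e-07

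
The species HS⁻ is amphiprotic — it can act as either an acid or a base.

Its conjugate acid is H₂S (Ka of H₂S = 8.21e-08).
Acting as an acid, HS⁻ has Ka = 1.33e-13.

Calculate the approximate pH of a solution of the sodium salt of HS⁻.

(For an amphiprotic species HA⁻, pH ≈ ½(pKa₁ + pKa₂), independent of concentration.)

pKa₁ = -log(8.21e-08) = 7.09; pKa₂ = -log(1.33e-13) = 12.88. For an amphiprotic species, pH ≈ ½(pKa₁ + pKa₂) = ½(7.09 + 12.88) = 9.98.

pH = 9.98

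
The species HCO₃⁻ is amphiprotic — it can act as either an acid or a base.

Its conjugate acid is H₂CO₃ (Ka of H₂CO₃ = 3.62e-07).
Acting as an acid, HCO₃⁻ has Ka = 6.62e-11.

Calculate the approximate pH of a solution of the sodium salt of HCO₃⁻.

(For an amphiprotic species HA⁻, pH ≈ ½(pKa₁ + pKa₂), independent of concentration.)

pKa₁ = -log(3.62e-07) = 6.44; pKa₂ = -log(6.62e-11) = 10.18. For an amphiprotic species, pH ≈ ½(pKa₁ + pKa₂) = ½(6.44 + 10.18) = 8.31.

pH = 8.31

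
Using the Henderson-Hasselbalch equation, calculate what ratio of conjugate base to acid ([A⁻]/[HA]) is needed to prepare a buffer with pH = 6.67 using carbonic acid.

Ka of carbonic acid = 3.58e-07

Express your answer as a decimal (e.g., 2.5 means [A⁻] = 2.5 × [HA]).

pKa = -log(3.58e-07) = 6.4461. pH = pKa + log([A⁻]/[HA]), so log([A⁻]/[HA]) = pH − pKa = 6.67 − 6.4461 = 0.2239. [A⁻]/[HA] = 10^(0.2239) = 1.67

[A⁻]/[HA] = 1.67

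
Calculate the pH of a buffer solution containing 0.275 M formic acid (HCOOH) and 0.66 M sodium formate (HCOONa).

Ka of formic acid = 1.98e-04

pKa = -log(1.98e-04) = 3.70. pH = pKa + log([A⁻]/[HA]) = 3.70 + log(0.66/0.275)

pH = 4.08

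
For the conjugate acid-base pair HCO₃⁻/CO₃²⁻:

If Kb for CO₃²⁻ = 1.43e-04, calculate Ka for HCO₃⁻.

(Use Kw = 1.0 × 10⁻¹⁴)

For a conjugate pair Ka × Kb = Kw, so Ka = Kw/Kb = 1.0 × 10⁻¹⁴ / 1.43e-04 = 6.99e-11.

K_a = 6.99e-11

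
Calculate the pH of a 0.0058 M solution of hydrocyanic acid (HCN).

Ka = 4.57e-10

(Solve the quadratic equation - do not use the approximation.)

x² + Ka×x - Ka×C = 0. Using quadratic formula: [H⁺] = 1.6278e-06

pH = 5.79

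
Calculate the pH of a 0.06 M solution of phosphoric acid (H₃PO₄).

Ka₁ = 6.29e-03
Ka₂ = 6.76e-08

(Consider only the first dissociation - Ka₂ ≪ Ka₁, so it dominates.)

First dissociation dominates. From Ka₁ = [H⁺][HA⁻]/[H₂A], x² + Ka₁·x − Ka₁·C = 0 with C = 0.06 M and Ka₁ = 6.29e-03. Solving: [H⁺] = (−Ka₁ + √(Ka₁² + 4·Ka₁·C)) / 2 = 1.6535e-02 M. pH = -log(1.6535e-02) = 1.78.

pH = 1.78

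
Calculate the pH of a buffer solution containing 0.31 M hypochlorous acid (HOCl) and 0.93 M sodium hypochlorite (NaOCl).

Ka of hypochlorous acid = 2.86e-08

pKa = -log(2.86e-08) = 7.54. pH = pKa + log([A⁻]/[HA]) = 7.54 + log(0.93/0.31)

pH = 8.02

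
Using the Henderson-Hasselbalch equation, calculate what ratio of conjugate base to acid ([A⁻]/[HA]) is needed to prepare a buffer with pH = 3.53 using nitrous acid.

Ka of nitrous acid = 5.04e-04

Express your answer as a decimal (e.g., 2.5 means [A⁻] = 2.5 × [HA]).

pKa = -log(5.04e-04) = 3.2976. pH = pKa + log([A⁻]/[HA]), so log([A⁻]/[HA]) = pH − pKa = 3.53 − 3.2976 = 0.2324. [A⁻]/[HA] = 10^(0.2324) = 1.71

[A⁻]/[HA] = 1.71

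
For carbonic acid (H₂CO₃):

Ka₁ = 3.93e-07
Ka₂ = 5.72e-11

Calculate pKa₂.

pKa₂ = -log(Ka₂) = -log(5.72e-11) = 10.24.

pK_{a2} = 10.24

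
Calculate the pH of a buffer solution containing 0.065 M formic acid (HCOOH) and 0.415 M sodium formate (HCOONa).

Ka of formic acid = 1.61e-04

pKa = -log(1.61e-04) = 3.79. pH = pKa + log([A⁻]/[HA]) = 3.79 + log(0.415/0.065)

pH = 4.60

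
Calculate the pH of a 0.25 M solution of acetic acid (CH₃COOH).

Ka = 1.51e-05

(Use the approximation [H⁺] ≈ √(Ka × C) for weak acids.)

[H⁺] = √(Ka × C) = √(1.51e-05 × 0.25) = 1.9429e-03. pH = -log(1.9429e-03)

pH = 2.71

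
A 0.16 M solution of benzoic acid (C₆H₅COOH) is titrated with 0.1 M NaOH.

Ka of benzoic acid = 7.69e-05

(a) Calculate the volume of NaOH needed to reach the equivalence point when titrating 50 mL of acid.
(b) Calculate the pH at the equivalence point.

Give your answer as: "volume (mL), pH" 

moles acid = 0.16 × 50/1000 = 0.008 mol; V_base = moles/0.1 × 1000 = 80.0 mL. At equivalence only the conjugate base is present: [A⁻] = 0.008/0.130 = 6.1538e-02 M. Kb = Kw/Ka = 1.30e-10; [OH⁻] = √(Kb × [A⁻]) = 2.8289e-06; pOH = 5.55; pH = 14 - pOH = 8.45.

V = 80.0 mL, pH = 8.45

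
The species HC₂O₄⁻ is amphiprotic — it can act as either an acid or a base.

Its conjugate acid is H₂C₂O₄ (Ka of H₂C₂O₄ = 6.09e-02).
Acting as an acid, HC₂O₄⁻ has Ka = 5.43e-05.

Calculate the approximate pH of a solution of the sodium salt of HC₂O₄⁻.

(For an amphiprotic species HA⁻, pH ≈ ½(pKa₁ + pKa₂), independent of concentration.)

pKa₁ = -log(6.09e-02) = 1.22; pKa₂ = -log(5.43e-05) = 4.27. For an amphiprotic species, pH ≈ ½(pKa₁ + pKa₂) = ½(1.22 + 4.27) = 2.74.

pH = 2.74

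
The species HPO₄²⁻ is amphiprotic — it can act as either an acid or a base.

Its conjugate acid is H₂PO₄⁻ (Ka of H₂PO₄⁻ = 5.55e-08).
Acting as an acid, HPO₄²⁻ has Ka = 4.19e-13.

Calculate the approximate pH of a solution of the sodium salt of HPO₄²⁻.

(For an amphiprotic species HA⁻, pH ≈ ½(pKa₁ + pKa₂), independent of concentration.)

pKa₁ = -log(5.55e-08) = 7.26; pKa₂ = -log(4.19e-13) = 12.38. For an amphiprotic species, pH ≈ ½(pKa₁ + pKa₂) = ½(7.26 + 12.38) = 9.82.

pH = 9.82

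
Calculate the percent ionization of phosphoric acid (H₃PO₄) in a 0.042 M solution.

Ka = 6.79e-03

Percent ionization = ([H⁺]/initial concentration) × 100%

Using Ka equilibrium: x² + Ka×x - Ka×C = 0. Solving: [H⁺] = 1.3830e-02. Percent = (1.3830e-02/0.042) × 100

Percent ionization = 32.9%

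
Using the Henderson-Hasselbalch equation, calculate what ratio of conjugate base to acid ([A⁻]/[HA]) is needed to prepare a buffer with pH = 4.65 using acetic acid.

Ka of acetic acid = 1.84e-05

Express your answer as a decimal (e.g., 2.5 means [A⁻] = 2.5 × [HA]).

pKa = -log(1.84e-05) = 4.7352. pH = pKa + log([A⁻]/[HA]), so log([A⁻]/[HA]) = pH − pKa = 4.65 − 4.7352 = -0.0852. [A⁻]/[HA] = 10^(-0.0852) = 0.822

[A⁻]/[HA] = 0.822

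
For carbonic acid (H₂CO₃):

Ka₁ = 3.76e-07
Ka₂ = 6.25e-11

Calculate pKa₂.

pKa₂ = -log(Ka₂) = -log(6.25e-11) = 10.20.

pK_{a2} = 10.20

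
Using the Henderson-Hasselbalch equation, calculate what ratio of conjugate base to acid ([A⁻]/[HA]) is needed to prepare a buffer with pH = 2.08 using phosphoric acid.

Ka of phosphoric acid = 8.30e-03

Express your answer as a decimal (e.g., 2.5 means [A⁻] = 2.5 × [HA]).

pKa = -log(8.30e-03) = 2.0809. pH = pKa + log([A⁻]/[HA]), so log([A⁻]/[HA]) = pH − pKa = 2.08 − 2.0809 = -0.0009. [A⁻]/[HA] = 10^(-0.0009) = 0.998

[A⁻]/[HA] = 0.998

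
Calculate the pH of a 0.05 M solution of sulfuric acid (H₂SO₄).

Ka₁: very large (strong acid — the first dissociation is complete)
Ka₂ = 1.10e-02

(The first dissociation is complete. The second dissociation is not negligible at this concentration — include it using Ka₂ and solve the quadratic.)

First dissociation is complete: [H⁺]₀ = [HSO₄⁻]₀ = C = 0.05 M. Second dissociation HSO₄⁻ ⇌ H⁺ + SO₄²⁻: let x = [SO₄²⁻]. Ka₂ = (C + x)·x / (C − x) = 1.10e-02 → x² + (C + Ka₂)·x − Ka₂·C = 0 → x² + 0.06100·x − 5.500e-04 = 0. x = (−0.06100 + √(0.06100² + 4 × 5.500e-04)) / 2 = 7.9740e-03 M. [H⁺] = C + x = 0.05 + 7.9740e-03 = 5.7974e-02 M. pH = -log(5.7974e-02) = 1.24.

pH = 1.24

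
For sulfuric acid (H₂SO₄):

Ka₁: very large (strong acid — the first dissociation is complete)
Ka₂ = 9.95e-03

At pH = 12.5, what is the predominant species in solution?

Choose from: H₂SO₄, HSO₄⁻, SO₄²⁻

The first dissociation is complete, so H₂SO₄ itself is never the predominant species in water; pKa₂ = -log(9.95e-03) = 2.00. For a polyprotic acid the predominant species crosses at each pKa: below pKa_n the protonated form dominates, above it the deprotonated form does. At pH = 12.5, the predominant species is SO₄²⁻.

SO₄²⁻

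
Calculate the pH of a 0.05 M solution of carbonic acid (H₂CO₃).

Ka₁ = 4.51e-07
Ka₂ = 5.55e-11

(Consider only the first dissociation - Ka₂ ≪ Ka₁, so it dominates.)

First dissociation dominates. From Ka₁ = [H⁺][HA⁻]/[H₂A], x² + Ka₁·x − Ka₁·C = 0 with C = 0.05 M and Ka₁ = 4.51e-07. Solving: [H⁺] = (−Ka₁ + √(Ka₁² + 4·Ka₁·C)) / 2 = 1.4994e-04 M. pH = -log(1.4994e-04) = 3.82.

pH = 3.82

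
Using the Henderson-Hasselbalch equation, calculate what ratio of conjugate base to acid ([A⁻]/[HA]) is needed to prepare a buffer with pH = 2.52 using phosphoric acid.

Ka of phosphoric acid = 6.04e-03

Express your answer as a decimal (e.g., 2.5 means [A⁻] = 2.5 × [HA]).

pKa = -log(6.04e-03) = 2.2190. pH = pKa + log([A⁻]/[HA]), so log([A⁻]/[HA]) = pH − pKa = 2.52 − 2.2190 = 0.3010. [A⁻]/[HA] = 10^(0.3010) = 2.00

[A⁻]/[HA] = 2.00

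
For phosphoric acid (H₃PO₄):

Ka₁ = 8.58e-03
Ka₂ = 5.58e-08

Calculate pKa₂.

pKa₂ = -log(Ka₂) = -log(5.58e-08) = 7.25.

pK_{a2} = 7.25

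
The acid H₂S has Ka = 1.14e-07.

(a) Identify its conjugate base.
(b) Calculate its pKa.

(a) The conjugate base is formed by removing one H⁺ from H₂S, giving HS⁻. (b) pKa = -log(Ka) = -log(1.14e-07) = 6.94.

Conjugate base: HS⁻; pK_a = 6.94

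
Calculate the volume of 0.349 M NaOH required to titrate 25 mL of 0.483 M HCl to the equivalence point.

At equivalence: moles acid = moles base. moles HCl = 0.483 × 25/1000 = 0.01207 mol. V_base = moles / 0.349 × 1000 = 34.6 mL.

V_{base} = 34.6 mL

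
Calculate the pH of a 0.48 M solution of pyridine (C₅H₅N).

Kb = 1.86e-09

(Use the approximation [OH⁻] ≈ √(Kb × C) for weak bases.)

[OH⁻] = √(Kb × C) = √(1.86e-09 × 0.48) = 2.9880e-05. pOH = 4.52, pH = 14 - pOH

pH = 9.48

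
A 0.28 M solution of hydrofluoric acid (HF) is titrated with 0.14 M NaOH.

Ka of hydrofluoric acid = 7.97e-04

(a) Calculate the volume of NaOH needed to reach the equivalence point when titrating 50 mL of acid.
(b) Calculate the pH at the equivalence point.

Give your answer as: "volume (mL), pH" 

moles acid = 0.28 × 50/1000 = 0.014 mol; V_base = moles/0.14 × 1000 = 100.0 mL. At equivalence only the conjugate base is present: [A⁻] = 0.014/0.150 = 9.3333e-02 M. Kb = Kw/Ka = 1.25e-11; [OH⁻] = √(Kb × [A⁻]) = 1.0822e-06; pOH = 5.97; pH = 14 - pOH = 8.03.

V = 100.0 mL, pH = 8.03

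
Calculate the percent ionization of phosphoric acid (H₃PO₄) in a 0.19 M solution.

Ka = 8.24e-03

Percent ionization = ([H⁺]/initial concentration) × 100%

Using Ka equilibrium: x² + Ka×x - Ka×C = 0. Solving: [H⁺] = 3.5662e-02. Percent = (3.5662e-02/0.19) × 100

Percent ionization = 18.8%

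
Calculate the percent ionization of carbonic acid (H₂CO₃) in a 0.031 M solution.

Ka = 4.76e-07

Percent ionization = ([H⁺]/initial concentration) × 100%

Using Ka equilibrium: x² + Ka×x - Ka×C = 0. Solving: [H⁺] = 1.2124e-04. Percent = (1.2124e-04/0.031) × 100

Percent ionization = 0.391%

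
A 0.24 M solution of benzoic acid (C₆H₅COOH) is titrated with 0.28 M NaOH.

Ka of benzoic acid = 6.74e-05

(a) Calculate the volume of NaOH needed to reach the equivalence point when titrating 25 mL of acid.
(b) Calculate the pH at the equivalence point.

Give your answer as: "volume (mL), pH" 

moles acid = 0.24 × 25/1000 = 0.006 mol; V_base = moles/0.28 × 1000 = 21.4 mL. At equivalence only the conjugate base is present: [A⁻] = 0.006/0.046 = 1.2923e-01 M. Kb = Kw/Ka = 1.48e-10; [OH⁻] = √(Kb × [A⁻]) = 4.3788e-06; pOH = 5.36; pH = 14 - pOH = 8.64.

V = 21.4 mL, pH = 8.64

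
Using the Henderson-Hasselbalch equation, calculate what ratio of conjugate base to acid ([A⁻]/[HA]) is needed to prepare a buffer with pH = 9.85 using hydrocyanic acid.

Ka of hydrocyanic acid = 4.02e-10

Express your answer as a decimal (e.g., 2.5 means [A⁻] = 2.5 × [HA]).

pKa = -log(4.02e-10) = 9.3958. pH = pKa + log([A⁻]/[HA]), so log([A⁻]/[HA]) = pH − pKa = 9.85 − 9.3958 = 0.4542. [A⁻]/[HA] = 10^(0.4542) = 2.85

[A⁻]/[HA] = 2.85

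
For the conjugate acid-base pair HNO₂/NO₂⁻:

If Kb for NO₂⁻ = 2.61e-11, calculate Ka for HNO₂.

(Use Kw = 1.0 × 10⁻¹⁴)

For a conjugate pair Ka × Kb = Kw, so Ka = Kw/Kb = 1.0 × 10⁻¹⁴ / 2.61e-11 = 3.83e-04.

K_a = 3.83e-04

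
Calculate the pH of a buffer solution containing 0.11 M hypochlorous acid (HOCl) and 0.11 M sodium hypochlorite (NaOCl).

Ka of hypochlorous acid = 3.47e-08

pKa = -log(3.47e-08) = 7.46. pH = pKa + log([A⁻]/[HA]) = 7.46 + log(0.11/0.11)

pH = 7.46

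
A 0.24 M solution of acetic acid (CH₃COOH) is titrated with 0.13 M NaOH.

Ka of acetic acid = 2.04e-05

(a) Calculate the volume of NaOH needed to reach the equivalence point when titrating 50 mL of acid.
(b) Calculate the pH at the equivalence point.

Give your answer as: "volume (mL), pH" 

moles acid = 0.24 × 50/1000 = 0.012 mol; V_base = moles/0.13 × 1000 = 92.3 mL. At equivalence only the conjugate base is present: [A⁻] = 0.012/0.142 = 8.4324e-02 M. Kb = Kw/Ka = 4.90e-10; [OH⁻] = √(Kb × [A⁻]) = 6.4293e-06; pOH = 5.19; pH = 14 - pOH = 8.81.

V = 92.3 mL, pH = 8.81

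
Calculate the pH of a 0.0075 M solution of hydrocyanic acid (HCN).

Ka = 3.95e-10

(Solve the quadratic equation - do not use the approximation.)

x² + Ka×x - Ka×C = 0. Using quadratic formula: [H⁺] = 1.7210e-06

pH = 5.76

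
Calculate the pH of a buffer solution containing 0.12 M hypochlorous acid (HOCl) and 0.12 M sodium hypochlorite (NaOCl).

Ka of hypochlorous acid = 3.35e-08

pKa = -log(3.35e-08) = 7.47. pH = pKa + log([A⁻]/[HA]) = 7.47 + log(0.12/0.12)

pH = 7.47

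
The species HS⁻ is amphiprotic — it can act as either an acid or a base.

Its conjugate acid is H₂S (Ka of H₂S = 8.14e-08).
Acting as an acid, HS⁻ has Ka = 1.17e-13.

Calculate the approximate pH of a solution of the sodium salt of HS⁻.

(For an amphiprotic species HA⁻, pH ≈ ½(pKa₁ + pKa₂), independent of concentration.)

pKa₁ = -log(8.14e-08) = 7.09; pKa₂ = -log(1.17e-13) = 12.93. For an amphiprotic species, pH ≈ ½(pKa₁ + pKa₂) = ½(7.09 + 12.93) = 10.01.

pH = 10.01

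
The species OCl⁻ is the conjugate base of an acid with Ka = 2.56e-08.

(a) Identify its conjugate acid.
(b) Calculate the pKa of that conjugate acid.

(a) The conjugate acid is formed by adding one H⁺ to OCl⁻, giving HOCl. (b) pKa = -log(Ka) = -log(2.56e-08) = 7.59.

Conjugate acid: HOCl; pK_a = 7.59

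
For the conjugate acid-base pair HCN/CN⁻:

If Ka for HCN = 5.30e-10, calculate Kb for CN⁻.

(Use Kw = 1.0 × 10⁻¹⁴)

For a conjugate pair Ka × Kb = Kw, so Kb = Kw/Ka = 1.0 × 10⁻¹⁴ / 5.30e-10 = 1.89e-05.

K_b = 1.89e-05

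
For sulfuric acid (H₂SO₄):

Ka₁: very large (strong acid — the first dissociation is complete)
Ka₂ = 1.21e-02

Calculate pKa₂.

pKa₂ = -log(Ka₂) = -log(1.21e-02) = 1.92.

pK_{a2} = 1.92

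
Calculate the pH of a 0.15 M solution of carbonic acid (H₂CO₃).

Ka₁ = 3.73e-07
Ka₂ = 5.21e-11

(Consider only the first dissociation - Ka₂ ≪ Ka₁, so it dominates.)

First dissociation dominates. From Ka₁ = [H⁺][HA⁻]/[H₂A], x² + Ka₁·x − Ka₁·C = 0 with C = 0.15 M and Ka₁ = 3.73e-07. Solving: [H⁺] = (−Ka₁ + √(Ka₁² + 4·Ka₁·C)) / 2 = 2.3635e-04 M. pH = -log(2.3635e-04) = 3.63.

pH = 3.63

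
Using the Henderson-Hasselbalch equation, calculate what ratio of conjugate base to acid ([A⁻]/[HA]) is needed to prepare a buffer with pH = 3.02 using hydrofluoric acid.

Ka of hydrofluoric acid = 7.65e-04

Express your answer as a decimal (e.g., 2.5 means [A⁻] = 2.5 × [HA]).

pKa = -log(7.65e-04) = 3.1163. pH = pKa + log([A⁻]/[HA]), so log([A⁻]/[HA]) = pH − pKa = 3.02 − 3.1163 = -0.0963. [A⁻]/[HA] = 10^(-0.0963) = 0.801

[A⁻]/[HA] = 0.801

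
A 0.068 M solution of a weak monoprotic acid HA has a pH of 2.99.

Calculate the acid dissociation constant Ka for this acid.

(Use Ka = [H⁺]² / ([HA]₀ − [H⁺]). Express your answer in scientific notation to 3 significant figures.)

[H⁺] = 10^(−pH) = 10^(−2.99) = 1.023e-03 M. For HA ⇌ H⁺ + A⁻, Ka = [H⁺][A⁻]/[HA] = [H⁺]² / ([HA]₀ − [H⁺]) = (1.023e-03)² / (0.068 − 1.023e-03) = 1.56e-05.

K_a = 1.56e-05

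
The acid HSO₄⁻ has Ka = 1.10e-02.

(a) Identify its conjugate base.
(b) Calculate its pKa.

(a) The conjugate base is formed by removing one H⁺ from HSO₄⁻, giving SO₄²⁻. (b) pKa = -log(Ka) = -log(1.10e-02) = 1.96.

Conjugate base: SO₄²⁻; pK_a = 1.96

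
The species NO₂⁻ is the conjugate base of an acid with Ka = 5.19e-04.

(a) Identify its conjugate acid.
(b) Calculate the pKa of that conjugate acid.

(a) The conjugate acid is formed by adding one H⁺ to NO₂⁻, giving HNO₂. (b) pKa = -log(Ka) = -log(5.19e-04) = 3.28.

Conjugate acid: HNO₂; pK_a = 3.28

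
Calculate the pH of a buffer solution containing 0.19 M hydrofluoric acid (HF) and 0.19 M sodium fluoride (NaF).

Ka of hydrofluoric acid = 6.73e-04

pKa = -log(6.73e-04) = 3.17. pH = pKa + log([A⁻]/[HA]) = 3.17 + log(0.19/0.19)

pH = 3.17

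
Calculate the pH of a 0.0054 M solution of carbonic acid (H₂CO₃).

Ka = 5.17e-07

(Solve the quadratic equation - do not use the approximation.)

x² + Ka×x - Ka×C = 0. Using quadratic formula: [H⁺] = 5.2580e-05

pH = 4.28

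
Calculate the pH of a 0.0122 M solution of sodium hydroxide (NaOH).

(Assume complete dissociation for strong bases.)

[OH⁻] = 0.0122 M for strong base. pOH = -log[OH⁻] = 1.91, pH = 14 - pOH

pH = 12.09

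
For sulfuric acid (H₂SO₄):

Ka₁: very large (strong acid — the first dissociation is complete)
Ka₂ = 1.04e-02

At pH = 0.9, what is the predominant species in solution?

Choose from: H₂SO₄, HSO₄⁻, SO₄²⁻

The first dissociation is complete, so H₂SO₄ itself is never the predominant species in water; pKa₂ = -log(1.04e-02) = 1.98. For a polyprotic acid the predominant species crosses at each pKa: below pKa_n the protonated form dominates, above it the deprotonated form does. At pH = 0.9, the predominant species is HSO₄⁻.

HSO₄⁻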